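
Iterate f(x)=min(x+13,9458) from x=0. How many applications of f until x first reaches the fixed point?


Step 1: x=0, cap=9458, increment=13
Step 2: x grows by 13 each step until capped at 9458; fixed point is x=9458
Step 3: iterations = ceil(9458/13) = 728

728


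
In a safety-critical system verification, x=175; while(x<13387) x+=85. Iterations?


Step 1: x goes from 175 toward 13387 by 85; the body runs while x<13387, so iterations = ceil((bound-start)/step)
Step 2: Distance=13212
Step 3: ceil(13212/85)=156

156


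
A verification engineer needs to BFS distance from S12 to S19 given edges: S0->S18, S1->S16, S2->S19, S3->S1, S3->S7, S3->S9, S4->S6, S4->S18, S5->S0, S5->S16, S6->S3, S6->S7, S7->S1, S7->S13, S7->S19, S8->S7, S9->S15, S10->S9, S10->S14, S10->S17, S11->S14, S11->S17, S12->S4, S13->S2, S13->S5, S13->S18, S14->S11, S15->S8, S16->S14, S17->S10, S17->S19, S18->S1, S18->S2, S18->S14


BFS layer-by-layer from S12:
  dist 0: {S12}
  dist 1: {S4}
  dist 2: {S6, S18}
  dist 3: {S1, S2, S3, S7, S14}
  dist 4: {S9, S11, S13, S16, S19}
  -> S19 reached at distance 4
Shortest path length = 4

4


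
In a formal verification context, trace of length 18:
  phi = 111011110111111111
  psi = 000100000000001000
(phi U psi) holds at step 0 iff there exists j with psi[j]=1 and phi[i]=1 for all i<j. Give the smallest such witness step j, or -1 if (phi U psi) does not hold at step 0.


(phi U psi) at 0: need smallest j with psi[j]=1 and phi[i]=1 for all i in [0,j).
Scan from step 0:
  step 0: phi=1, psi=0 -> continue
  step 1: phi=1, psi=0 -> continue
  step 2: phi=1, psi=0 -> continue
  step 3: psi=1 and phi held for [0,3) -> witness found
Witness step = 3

3


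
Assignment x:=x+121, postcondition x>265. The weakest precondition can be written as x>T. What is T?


Formula: wp(x:=E, P) = P[E/x] (substitute E for x in postcondition)
Step 1: Postcondition: x>265
Step 2: Substitute x+121 for x: x+121>265
Step 3: Solve for x: x > 265-121 = 144

144


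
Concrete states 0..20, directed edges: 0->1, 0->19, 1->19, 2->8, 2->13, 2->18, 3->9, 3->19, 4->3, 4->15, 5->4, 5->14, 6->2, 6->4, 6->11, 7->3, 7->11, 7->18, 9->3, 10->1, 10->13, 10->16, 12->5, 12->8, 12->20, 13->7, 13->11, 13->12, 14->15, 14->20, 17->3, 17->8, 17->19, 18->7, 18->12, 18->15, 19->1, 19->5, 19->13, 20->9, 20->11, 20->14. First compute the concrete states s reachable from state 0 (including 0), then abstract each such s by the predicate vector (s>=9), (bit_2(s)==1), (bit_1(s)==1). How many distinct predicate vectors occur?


BFS from 0:
Concrete reachable: {0, 1, 3, 4, 5, 7, 8, 9, 11, 12, 13, 14, 15, 18, 19, 20}
Abstract via predicates (s>=9), (bit_2(s)==1), (bit_1(s)==1):
  (0,0,0) <- {0, 1, 8}
  (0,0,1) <- {3}
  (0,1,0) <- {4, 5}
  (0,1,1) <- {7}
  (1,0,0) <- {9}
  (1,0,1) <- {11, 18, 19}
  (1,1,0) <- {12, 13, 20}
  (1,1,1) <- {14, 15}
Distinct abstract states = 8

8


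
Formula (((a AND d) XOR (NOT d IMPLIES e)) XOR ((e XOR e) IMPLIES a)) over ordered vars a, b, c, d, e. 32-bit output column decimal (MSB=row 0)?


Formula: (((a AND d) XOR (NOT d IMPLIES e)) XOR ((e XOR e) IMPLIES a)) over a, b, c, d, e (32 rows)
Evaluate each row (bits = a,b,c,d,e, MSB first):
  row 0 [00000]: (((0 AND 0) XOR (NOT 0 IMPLIES 0)) XOR ((0 XOR 0) IMPLIES 0)) -> 1
  row 1 [00001]: (((0 AND 0) XOR (NOT 0 IMPLIES 1)) XOR ((1 XOR 1) IMPLIES 0)) -> 0
  row 2 [00010]: (((0 AND 1) XOR (NOT 1 IMPLIES 0)) XOR ((0 XOR 0) IMPLIES 0)) -> 0
  row 3 [00011]: (((0 AND 1) XOR (NOT 1 IMPLIES 1)) XOR ((1 XOR 1) IMPLIES 0)) -> 0
  row 4 [00100]: (((0 AND 0) XOR (NOT 0 IMPLIES 0)) XOR ((0 XOR 0) IMPLIES 0)) -> 1
  row 5 [00101]: (((0 AND 0) XOR (NOT 0 IMPLIES 1)) XOR ((1 XOR 1) IMPLIES 0)) -> 0
  row 6 [00110]: (((0 AND 1) XOR (NOT 1 IMPLIES 0)) XOR ((0 XOR 0) IMPLIES 0)) -> 0
  row 7 [00111]: (((0 AND 1) XOR (NOT 1 IMPLIES 1)) XOR ((1 XOR 1) IMPLIES 0)) -> 0
  row 8 [01000]: (((0 AND 0) XOR (NOT 0 IMPLIES 0)) XOR ((0 XOR 0) IMPLIES 0)) -> 1
  row 9 [01001]: (((0 AND 0) XOR (NOT 0 IMPLIES 1)) XOR ((1 XOR 1) IMPLIES 0)) -> 0
  row 10 [01010]: (((0 AND 1) XOR (NOT 1 IMPLIES 0)) XOR ((0 XOR 0) IMPLIES 0)) -> 0
  row 11 [01011]: (((0 AND 1) XOR (NOT 1 IMPLIES 1)) XOR ((1 XOR 1) IMPLIES 0)) -> 0
  row 12 [01100]: (((0 AND 0) XOR (NOT 0 IMPLIES 0)) XOR ((0 XOR 0) IMPLIES 0)) -> 1
  row 13 [01101]: (((0 AND 0) XOR (NOT 0 IMPLIES 1)) XOR ((1 XOR 1) IMPLIES 0)) -> 0
  row 14 [01110]: (((0 AND 1) XOR (NOT 1 IMPLIES 0)) XOR ((0 XOR 0) IMPLIES 0)) -> 0
  row 15 [01111]: (((0 AND 1) XOR (NOT 1 IMPLIES 1)) XOR ((1 XOR 1) IMPLIES 0)) -> 0
  row 16 [10000]: (((1 AND 0) XOR (NOT 0 IMPLIES 0)) XOR ((0 XOR 0) IMPLIES 1)) -> 1
  row 17 [10001]: (((1 AND 0) XOR (NOT 0 IMPLIES 1)) XOR ((1 XOR 1) IMPLIES 1)) -> 0
  row 18 [10010]: (((1 AND 1) XOR (NOT 1 IMPLIES 0)) XOR ((0 XOR 0) IMPLIES 1)) -> 1
  row 19 [10011]: (((1 AND 1) XOR (NOT 1 IMPLIES 1)) XOR ((1 XOR 1) IMPLIES 1)) -> 1
  row 20 [10100]: (((1 AND 0) XOR (NOT 0 IMPLIES 0)) XOR ((0 XOR 0) IMPLIES 1)) -> 1
  row 21 [10101]: (((1 AND 0) XOR (NOT 0 IMPLIES 1)) XOR ((1 XOR 1) IMPLIES 1)) -> 0
  row 22 [10110]: (((1 AND 1) XOR (NOT 1 IMPLIES 0)) XOR ((0 XOR 0) IMPLIES 1)) -> 1
  row 23 [10111]: (((1 AND 1) XOR (NOT 1 IMPLIES 1)) XOR ((1 XOR 1) IMPLIES 1)) -> 1
  row 24 [11000]: (((1 AND 0) XOR (NOT 0 IMPLIES 0)) XOR ((0 XOR 0) IMPLIES 1)) -> 1
  row 25 [11001]: (((1 AND 0) XOR (NOT 0 IMPLIES 1)) XOR ((1 XOR 1) IMPLIES 1)) -> 0
  row 26 [11010]: (((1 AND 1) XOR (NOT 1 IMPLIES 0)) XOR ((0 XOR 0) IMPLIES 1)) -> 1
  row 27 [11011]: (((1 AND 1) XOR (NOT 1 IMPLIES 1)) XOR ((1 XOR 1) IMPLIES 1)) -> 1
  row 28 [11100]: (((1 AND 0) XOR (NOT 0 IMPLIES 0)) XOR ((0 XOR 0) IMPLIES 1)) -> 1
  row 29 [11101]: (((1 AND 0) XOR (NOT 0 IMPLIES 1)) XOR ((1 XOR 1) IMPLIES 1)) -> 0
  row 30 [11110]: (((1 AND 1) XOR (NOT 1 IMPLIES 0)) XOR ((0 XOR 0) IMPLIES 1)) -> 1
  row 31 [11111]: (((1 AND 1) XOR (NOT 1 IMPLIES 1)) XOR ((1 XOR 1) IMPLIES 1)) -> 1
Full result column, 4 rows per line (a,b,c fixed per line; d,e runs 00..11 left to right):
  rows 0-3 [a,b,c=000]: 1000  = hex 8
  rows 4-7 [a,b,c=001]: 1000  = hex 8
  rows 8-11 [a,b,c=010]: 1000  = hex 8
  rows 12-15 [a,b,c=011]: 1000  = hex 8
  rows 16-19 [a,b,c=100]: 1011  = hex B
  rows 20-23 [a,b,c=101]: 1011  = hex B
  rows 24-27 [a,b,c=110]: 1011  = hex B
  rows 28-31 [a,b,c=111]: 1011  = hex B
Output column (row 0 .. row 31) = 10001000100010001011101110111011
Output column grouped in 4s = 1000 1000 1000 1000 1011 1011 1011 1011 = 0x8888BBBB
Convert to decimal digit by digit (value = value*16 + digit):
  8 -> 8
  8*16 + 8 = 136
  136*16 + 8 = 2184
  2184*16 + 8 = 34952
  34952*16 + 11 (B) = 559243
  559243*16 + 11 (B) = 8947899
  8947899*16 + 11 (B) = 143166395
  143166395*16 + 11 (B) = 2290662331
Decimal = 2290662331

2290662331


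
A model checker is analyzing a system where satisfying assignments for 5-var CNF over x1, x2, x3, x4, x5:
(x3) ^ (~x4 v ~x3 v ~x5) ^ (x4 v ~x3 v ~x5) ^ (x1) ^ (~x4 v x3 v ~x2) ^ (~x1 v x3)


CNF with 6 clauses over 5 vars (32 assignments).
An assignment satisfies CNF iff every clause has >=1 true literal.
Check each row (bits = x1,x2,x3,x4,x5; clause T/F shown):
  row 0 [00000]: clauses=FTTFTT -> 0
  row 1 [00001]: clauses=FTTFTT -> 0
  row 2 [00010]: clauses=FTTFTT -> 0
  row 3 [00011]: clauses=FTTFTT -> 0
  row 4 [00100]: clauses=TTTFTT -> 0
  row 5 [00101]: clauses=TTFFTT -> 0
  row 6 [00110]: clauses=TTTFTT -> 0
  row 7 [00111]: clauses=TFTFTT -> 0
  row 8 [01000]: clauses=FTTFTT -> 0
  row 9 [01001]: clauses=FTTFTT -> 0
  row 10 [01010]: clauses=FTTFFT -> 0
  row 11 [01011]: clauses=FTTFFT -> 0
  row 12 [01100]: clauses=TTTFTT -> 0
  row 13 [01101]: clauses=TTFFTT -> 0
  row 14 [01110]: clauses=TTTFTT -> 0
  row 15 [01111]: clauses=TFTFTT -> 0
  row 16 [10000]: clauses=FTTTTF -> 0
  row 17 [10001]: clauses=FTTTTF -> 0
  row 18 [10010]: clauses=FTTTTF -> 0
  row 19 [10011]: clauses=FTTTTF -> 0
  row 20 [10100]: clauses=TTTTTT -> 1
  row 21 [10101]: clauses=TTFTTT -> 0
  row 22 [10110]: clauses=TTTTTT -> 1
  row 23 [10111]: clauses=TFTTTT -> 0
  row 24 [11000]: clauses=FTTTTF -> 0
  row 25 [11001]: clauses=FTTTTF -> 0
  row 26 [11010]: clauses=FTTTFF -> 0
  row 27 [11011]: clauses=FTTTFF -> 0
  row 28 [11100]: clauses=TTTTTT -> 1
  row 29 [11101]: clauses=TTFTTT -> 0
  row 30 [11110]: clauses=TTTTTT -> 1
  row 31 [11111]: clauses=TFTTTT -> 0
Full result column, 8 rows per line (x1,x2 fixed per line; x3,x4,x5 runs 000..111 left to right):
  rows 0-7 [x1,x2=00]: 00000000  (ones: 0)
  rows 8-15 [x1,x2=01]: 00000000  (ones: 0)
  rows 16-23 [x1,x2=10]: 00001010  (ones: 2)
  rows 24-31 [x1,x2=11]: 00001010  (ones: 2)
Satisfying assignments = 0+0+2+2 = 4

4


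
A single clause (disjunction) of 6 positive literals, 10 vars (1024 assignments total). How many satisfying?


Step 1: Total=2^10=1024
Step 2: Unsat when all 6 false: 2^4=16
Step 3: Sat=1024-16=1008

1008


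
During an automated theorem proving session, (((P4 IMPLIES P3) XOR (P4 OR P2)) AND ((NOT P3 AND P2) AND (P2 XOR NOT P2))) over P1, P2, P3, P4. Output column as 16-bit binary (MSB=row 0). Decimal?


Formula: (((P4 IMPLIES P3) XOR (P4 OR P2)) AND ((NOT P3 AND P2) AND (P2 XOR NOT P2))) over P1, P2, P3, P4 (16 rows)
Evaluate each row (bits = P1,P2,P3,P4, MSB first):
  row 0 [0000]: (((0 IMPLIES 0) XOR (0 OR 0)) AND ((NOT 0 AND 0) AND (0 XOR NOT 0))) -> 0
  row 1 [0001]: (((1 IMPLIES 0) XOR (1 OR 0)) AND ((NOT 0 AND 0) AND (0 XOR NOT 0))) -> 0
  row 2 [0010]: (((0 IMPLIES 1) XOR (0 OR 0)) AND ((NOT 1 AND 0) AND (0 XOR NOT 0))) -> 0
  row 3 [0011]: (((1 IMPLIES 1) XOR (1 OR 0)) AND ((NOT 1 AND 0) AND (0 XOR NOT 0))) -> 0
  row 4 [0100]: (((0 IMPLIES 0) XOR (0 OR 1)) AND ((NOT 0 AND 1) AND (1 XOR NOT 1))) -> 0
  row 5 [0101]: (((1 IMPLIES 0) XOR (1 OR 1)) AND ((NOT 0 AND 1) AND (1 XOR NOT 1))) -> 1
  row 6 [0110]: (((0 IMPLIES 1) XOR (0 OR 1)) AND ((NOT 1 AND 1) AND (1 XOR NOT 1))) -> 0
  row 7 [0111]: (((1 IMPLIES 1) XOR (1 OR 1)) AND ((NOT 1 AND 1) AND (1 XOR NOT 1))) -> 0
  row 8 [1000]: (((0 IMPLIES 0) XOR (0 OR 0)) AND ((NOT 0 AND 0) AND (0 XOR NOT 0))) -> 0
  row 9 [1001]: (((1 IMPLIES 0) XOR (1 OR 0)) AND ((NOT 0 AND 0) AND (0 XOR NOT 0))) -> 0
  row 10 [1010]: (((0 IMPLIES 1) XOR (0 OR 0)) AND ((NOT 1 AND 0) AND (0 XOR NOT 0))) -> 0
  row 11 [1011]: (((1 IMPLIES 1) XOR (1 OR 0)) AND ((NOT 1 AND 0) AND (0 XOR NOT 0))) -> 0
  row 12 [1100]: (((0 IMPLIES 0) XOR (0 OR 1)) AND ((NOT 0 AND 1) AND (1 XOR NOT 1))) -> 0
  row 13 [1101]: (((1 IMPLIES 0) XOR (1 OR 1)) AND ((NOT 0 AND 1) AND (1 XOR NOT 1))) -> 1
  row 14 [1110]: (((0 IMPLIES 1) XOR (0 OR 1)) AND ((NOT 1 AND 1) AND (1 XOR NOT 1))) -> 0
  row 15 [1111]: (((1 IMPLIES 1) XOR (1 OR 1)) AND ((NOT 1 AND 1) AND (1 XOR NOT 1))) -> 0
Full result column, 4 rows per line (P1,P2 fixed per line; P3,P4 runs 00..11 left to right):
  rows 0-3 [P1,P2=00]: 0000  = hex 0
  rows 4-7 [P1,P2=01]: 0100  = hex 4
  rows 8-11 [P1,P2=10]: 0000  = hex 0
  rows 12-15 [P1,P2=11]: 0100  = hex 4
Output column (row 0 .. row 15) = 0000010000000100
Output column grouped in 4s = 0000 0100 0000 0100 = 0x0404
Convert to decimal digit by digit (value = value*16 + digit):
  0 -> 0
  0*16 + 4 = 4
  4*16 + 0 = 64
  64*16 + 4 = 1028
Decimal = 1028

1028


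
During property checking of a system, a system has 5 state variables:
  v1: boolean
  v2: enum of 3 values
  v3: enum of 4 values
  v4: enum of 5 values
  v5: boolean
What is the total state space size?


State space = product of domain sizes of all variables.
Domain sizes:
  v1 (boolean): 2
  v2 (enum of 3 values): 3
  v3 (enum of 4 values): 4
  v4 (enum of 5 values): 5
  v5 (boolean): 2
Product = 2 * 3 * 4 * 5 * 2 = 240

240


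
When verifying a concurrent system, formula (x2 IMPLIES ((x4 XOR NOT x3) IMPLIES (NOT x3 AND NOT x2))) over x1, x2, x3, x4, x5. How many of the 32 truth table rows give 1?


Formula: (x2 IMPLIES ((x4 XOR NOT x3) IMPLIES (NOT x3 AND NOT x2))) over 5 vars (32 rows)
Evaluate each row (x1, x2, x3, x4, x5 as bits, MSB first):
  row 0 [00000]: (0 IMPLIES ((0 XOR NOT 0) IMPLIES (NOT 0 AND NOT 0))) -> 1
  row 1 [00001]: (0 IMPLIES ((0 XOR NOT 0) IMPLIES (NOT 0 AND NOT 0))) -> 1
  row 2 [00010]: (0 IMPLIES ((1 XOR NOT 0) IMPLIES (NOT 0 AND NOT 0))) -> 1
  row 3 [00011]: (0 IMPLIES ((1 XOR NOT 0) IMPLIES (NOT 0 AND NOT 0))) -> 1
  row 4 [00100]: (0 IMPLIES ((0 XOR NOT 1) IMPLIES (NOT 1 AND NOT 0))) -> 1
  row 5 [00101]: (0 IMPLIES ((0 XOR NOT 1) IMPLIES (NOT 1 AND NOT 0))) -> 1
  row 6 [00110]: (0 IMPLIES ((1 XOR NOT 1) IMPLIES (NOT 1 AND NOT 0))) -> 1
  row 7 [00111]: (0 IMPLIES ((1 XOR NOT 1) IMPLIES (NOT 1 AND NOT 0))) -> 1
  row 8 [01000]: (1 IMPLIES ((0 XOR NOT 0) IMPLIES (NOT 0 AND NOT 1))) -> 0
  row 9 [01001]: (1 IMPLIES ((0 XOR NOT 0) IMPLIES (NOT 0 AND NOT 1))) -> 0
  row 10 [01010]: (1 IMPLIES ((1 XOR NOT 0) IMPLIES (NOT 0 AND NOT 1))) -> 1
  row 11 [01011]: (1 IMPLIES ((1 XOR NOT 0) IMPLIES (NOT 0 AND NOT 1))) -> 1
  row 12 [01100]: (1 IMPLIES ((0 XOR NOT 1) IMPLIES (NOT 1 AND NOT 1))) -> 1
  row 13 [01101]: (1 IMPLIES ((0 XOR NOT 1) IMPLIES (NOT 1 AND NOT 1))) -> 1
  row 14 [01110]: (1 IMPLIES ((1 XOR NOT 1) IMPLIES (NOT 1 AND NOT 1))) -> 0
  row 15 [01111]: (1 IMPLIES ((1 XOR NOT 1) IMPLIES (NOT 1 AND NOT 1))) -> 0
  row 16 [10000]: (0 IMPLIES ((0 XOR NOT 0) IMPLIES (NOT 0 AND NOT 0))) -> 1
  row 17 [10001]: (0 IMPLIES ((0 XOR NOT 0) IMPLIES (NOT 0 AND NOT 0))) -> 1
  row 18 [10010]: (0 IMPLIES ((1 XOR NOT 0) IMPLIES (NOT 0 AND NOT 0))) -> 1
  row 19 [10011]: (0 IMPLIES ((1 XOR NOT 0) IMPLIES (NOT 0 AND NOT 0))) -> 1
  row 20 [10100]: (0 IMPLIES ((0 XOR NOT 1) IMPLIES (NOT 1 AND NOT 0))) -> 1
  row 21 [10101]: (0 IMPLIES ((0 XOR NOT 1) IMPLIES (NOT 1 AND NOT 0))) -> 1
  row 22 [10110]: (0 IMPLIES ((1 XOR NOT 1) IMPLIES (NOT 1 AND NOT 0))) -> 1
  row 23 [10111]: (0 IMPLIES ((1 XOR NOT 1) IMPLIES (NOT 1 AND NOT 0))) -> 1
  row 24 [11000]: (1 IMPLIES ((0 XOR NOT 0) IMPLIES (NOT 0 AND NOT 1))) -> 0
  row 25 [11001]: (1 IMPLIES ((0 XOR NOT 0) IMPLIES (NOT 0 AND NOT 1))) -> 0
  row 26 [11010]: (1 IMPLIES ((1 XOR NOT 0) IMPLIES (NOT 0 AND NOT 1))) -> 1
  row 27 [11011]: (1 IMPLIES ((1 XOR NOT 0) IMPLIES (NOT 0 AND NOT 1))) -> 1
  row 28 [11100]: (1 IMPLIES ((0 XOR NOT 1) IMPLIES (NOT 1 AND NOT 1))) -> 1
  row 29 [11101]: (1 IMPLIES ((0 XOR NOT 1) IMPLIES (NOT 1 AND NOT 1))) -> 1
  row 30 [11110]: (1 IMPLIES ((1 XOR NOT 1) IMPLIES (NOT 1 AND NOT 1))) -> 0
  row 31 [11111]: (1 IMPLIES ((1 XOR NOT 1) IMPLIES (NOT 1 AND NOT 1))) -> 0
Full result column, 8 rows per line (x1,x2 fixed per line; x3,x4,x5 runs 000..111 left to right):
  rows 0-7 [x1,x2=00]: 11111111  (ones: 8)
  rows 8-15 [x1,x2=01]: 00111100  (ones: 4)
  rows 16-23 [x1,x2=10]: 11111111  (ones: 8)
  rows 24-31 [x1,x2=11]: 00111100  (ones: 4)
Count of 1-rows = 8+4+8+4 = 24

24


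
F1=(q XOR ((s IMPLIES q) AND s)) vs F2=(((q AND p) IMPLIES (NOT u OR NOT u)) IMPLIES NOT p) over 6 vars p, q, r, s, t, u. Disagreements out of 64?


F1 = (q XOR ((s IMPLIES q) AND s))
F2 = (((q AND p) IMPLIES (NOT u OR NOT u)) IMPLIES NOT p)
Evaluate both on each of 64 rows (bits = p,q,r,s,t,u):
  row 0 [000000]: F1=0 F2=1 (differ) -> 1
  row 1 [000001]: F1=0 F2=1 (differ) -> 1
  row 2 [000010]: F1=0 F2=1 (differ) -> 1
  row 3 [000011]: F1=0 F2=1 (differ) -> 1
  row 4 [000100]: F1=0 F2=1 (differ) -> 1
  (every remaining row is evaluated the same way; all 64 results are listed next)
Full result column, 8 rows per line (p,q,r fixed per line; s,t,u runs 000..111 left to right):
  rows 0-7 [p,q,r=000]: 11111111  (ones: 8)
  rows 8-15 [p,q,r=001]: 11111111  (ones: 8)
  rows 16-23 [p,q,r=010]: 00001111  (ones: 4)
  rows 24-31 [p,q,r=011]: 00001111  (ones: 4)
  rows 32-39 [p,q,r=100]: 00000000  (ones: 0)
  rows 40-47 [p,q,r=101]: 00000000  (ones: 0)
  rows 48-55 [p,q,r=110]: 10100101  (ones: 4)
  rows 56-63 [p,q,r=111]: 10100101  (ones: 4)
Disagreements = 8+8+4+4+0+0+4+4 = 32

32


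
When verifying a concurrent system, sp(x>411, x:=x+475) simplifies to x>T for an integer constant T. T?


Formula: sp(P, x:=E) = exists old_x. (x = E[old_x/x]) AND P[old_x/x] (old_x is the value of x before the assignment; eliminate old_x by solving x = E[old_x/x] for old_x)
Step 1: Precondition P: x>411, i.e. old_x > 411
Step 2: Assignment gives x = old_x + 475, so old_x = x - 475
Step 3: Substitute into P: x - 475 > 411
Step 4: Simplify: x > 411+475 = 886

886


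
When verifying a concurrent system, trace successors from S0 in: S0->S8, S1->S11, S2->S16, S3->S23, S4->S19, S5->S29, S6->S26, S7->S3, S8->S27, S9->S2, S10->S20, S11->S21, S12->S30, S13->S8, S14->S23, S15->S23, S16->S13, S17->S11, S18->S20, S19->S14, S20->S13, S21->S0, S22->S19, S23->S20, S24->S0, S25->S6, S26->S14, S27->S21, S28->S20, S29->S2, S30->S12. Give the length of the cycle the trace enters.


Trace from S0 until a state repeats:
  S0 -> S8 -> S27 -> S21 -> S0
S0 first seen at step 0, revisited at step 4.
Cycle length = 4 - 0 = 4

4


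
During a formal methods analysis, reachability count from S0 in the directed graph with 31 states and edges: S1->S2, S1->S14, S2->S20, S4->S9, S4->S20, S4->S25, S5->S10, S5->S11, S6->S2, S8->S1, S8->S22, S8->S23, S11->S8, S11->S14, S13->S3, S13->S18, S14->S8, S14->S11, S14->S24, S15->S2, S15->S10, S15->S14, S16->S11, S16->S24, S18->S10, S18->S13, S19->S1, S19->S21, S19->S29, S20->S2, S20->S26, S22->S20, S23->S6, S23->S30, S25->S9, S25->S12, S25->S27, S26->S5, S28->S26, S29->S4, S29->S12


BFS from S0:
  layer 0: {S0}
Reachable set: {S0}
Count = 1

1


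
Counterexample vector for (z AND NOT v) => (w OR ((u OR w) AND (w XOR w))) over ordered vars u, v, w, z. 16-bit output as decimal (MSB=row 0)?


F1 = (z AND NOT v)
F2 = (w OR ((u OR w) AND (w XOR w)))
Counterexample to F1=>F2 is where F1=1 and F2=0.
Evaluate each row (bits = u,v,w,z, MSB first):
  row 0 [0000]: F1=0 F2=0 -> F1&~F2 -> 0
  row 1 [0001]: F1=1 F2=0 -> F1&~F2 -> 1
  row 2 [0010]: F1=0 F2=1 -> F1&~F2 -> 0
  row 3 [0011]: F1=1 F2=1 -> F1&~F2 -> 0
  row 4 [0100]: F1=0 F2=0 -> F1&~F2 -> 0
  row 5 [0101]: F1=0 F2=0 -> F1&~F2 -> 0
  row 6 [0110]: F1=0 F2=1 -> F1&~F2 -> 0
  row 7 [0111]: F1=0 F2=1 -> F1&~F2 -> 0
  row 8 [1000]: F1=0 F2=0 -> F1&~F2 -> 0
  row 9 [1001]: F1=1 F2=0 -> F1&~F2 -> 1
  row 10 [1010]: F1=0 F2=1 -> F1&~F2 -> 0
  row 11 [1011]: F1=1 F2=1 -> F1&~F2 -> 0
  row 12 [1100]: F1=0 F2=0 -> F1&~F2 -> 0
  row 13 [1101]: F1=0 F2=0 -> F1&~F2 -> 0
  row 14 [1110]: F1=0 F2=1 -> F1&~F2 -> 0
  row 15 [1111]: F1=0 F2=1 -> F1&~F2 -> 0
Full result column, 4 rows per line (u,v fixed per line; w,z runs 00..11 left to right):
  rows 0-3 [u,v=00]: 0100  = hex 4
  rows 4-7 [u,v=01]: 0000  = hex 0
  rows 8-11 [u,v=10]: 0100  = hex 4
  rows 12-15 [u,v=11]: 0000  = hex 0
Counterexample vector (row 0 .. row 15) = 0100000001000000
Output column grouped in 4s = 0100 0000 0100 0000 = 0x4040
Convert to decimal digit by digit (value = value*16 + digit):
  4 -> 4
  4*16 + 0 = 64
  64*16 + 4 = 1028
  1028*16 + 0 = 16448
Decimal = 16448

16448


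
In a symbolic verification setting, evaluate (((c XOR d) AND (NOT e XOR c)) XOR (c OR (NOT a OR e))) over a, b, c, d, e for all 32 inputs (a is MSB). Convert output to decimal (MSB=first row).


Formula: (((c XOR d) AND (NOT e XOR c)) XOR (c OR (NOT a OR e))) over a, b, c, d, e (32 rows)
Evaluate each row (bits = a,b,c,d,e, MSB first):
  row 0 [00000]: (((0 XOR 0) AND (NOT 0 XOR 0)) XOR (0 OR (NOT 0 OR 0))) -> 1
  row 1 [00001]: (((0 XOR 0) AND (NOT 1 XOR 0)) XOR (0 OR (NOT 0 OR 1))) -> 1
  row 2 [00010]: (((0 XOR 1) AND (NOT 0 XOR 0)) XOR (0 OR (NOT 0 OR 0))) -> 0
  row 3 [00011]: (((0 XOR 1) AND (NOT 1 XOR 0)) XOR (0 OR (NOT 0 OR 1))) -> 1
  row 4 [00100]: (((1 XOR 0) AND (NOT 0 XOR 1)) XOR (1 OR (NOT 0 OR 0))) -> 1
  row 5 [00101]: (((1 XOR 0) AND (NOT 1 XOR 1)) XOR (1 OR (NOT 0 OR 1))) -> 0
  row 6 [00110]: (((1 XOR 1) AND (NOT 0 XOR 1)) XOR (1 OR (NOT 0 OR 0))) -> 1
  row 7 [00111]: (((1 XOR 1) AND (NOT 1 XOR 1)) XOR (1 OR (NOT 0 OR 1))) -> 1
  row 8 [01000]: (((0 XOR 0) AND (NOT 0 XOR 0)) XOR (0 OR (NOT 0 OR 0))) -> 1
  row 9 [01001]: (((0 XOR 0) AND (NOT 1 XOR 0)) XOR (0 OR (NOT 0 OR 1))) -> 1
  row 10 [01010]: (((0 XOR 1) AND (NOT 0 XOR 0)) XOR (0 OR (NOT 0 OR 0))) -> 0
  row 11 [01011]: (((0 XOR 1) AND (NOT 1 XOR 0)) XOR (0 OR (NOT 0 OR 1))) -> 1
  row 12 [01100]: (((1 XOR 0) AND (NOT 0 XOR 1)) XOR (1 OR (NOT 0 OR 0))) -> 1
  row 13 [01101]: (((1 XOR 0) AND (NOT 1 XOR 1)) XOR (1 OR (NOT 0 OR 1))) -> 0
  row 14 [01110]: (((1 XOR 1) AND (NOT 0 XOR 1)) XOR (1 OR (NOT 0 OR 0))) -> 1
  row 15 [01111]: (((1 XOR 1) AND (NOT 1 XOR 1)) XOR (1 OR (NOT 0 OR 1))) -> 1
  row 16 [10000]: (((0 XOR 0) AND (NOT 0 XOR 0)) XOR (0 OR (NOT 1 OR 0))) -> 0
  row 17 [10001]: (((0 XOR 0) AND (NOT 1 XOR 0)) XOR (0 OR (NOT 1 OR 1))) -> 1
  row 18 [10010]: (((0 XOR 1) AND (NOT 0 XOR 0)) XOR (0 OR (NOT 1 OR 0))) -> 1
  row 19 [10011]: (((0 XOR 1) AND (NOT 1 XOR 0)) XOR (0 OR (NOT 1 OR 1))) -> 1
  row 20 [10100]: (((1 XOR 0) AND (NOT 0 XOR 1)) XOR (1 OR (NOT 1 OR 0))) -> 1
  row 21 [10101]: (((1 XOR 0) AND (NOT 1 XOR 1)) XOR (1 OR (NOT 1 OR 1))) -> 0
  row 22 [10110]: (((1 XOR 1) AND (NOT 0 XOR 1)) XOR (1 OR (NOT 1 OR 0))) -> 1
  row 23 [10111]: (((1 XOR 1) AND (NOT 1 XOR 1)) XOR (1 OR (NOT 1 OR 1))) -> 1
  row 24 [11000]: (((0 XOR 0) AND (NOT 0 XOR 0)) XOR (0 OR (NOT 1 OR 0))) -> 0
  row 25 [11001]: (((0 XOR 0) AND (NOT 1 XOR 0)) XOR (0 OR (NOT 1 OR 1))) -> 1
  row 26 [11010]: (((0 XOR 1) AND (NOT 0 XOR 0)) XOR (0 OR (NOT 1 OR 0))) -> 1
  row 27 [11011]: (((0 XOR 1) AND (NOT 1 XOR 0)) XOR (0 OR (NOT 1 OR 1))) -> 1
  row 28 [11100]: (((1 XOR 0) AND (NOT 0 XOR 1)) XOR (1 OR (NOT 1 OR 0))) -> 1
  row 29 [11101]: (((1 XOR 0) AND (NOT 1 XOR 1)) XOR (1 OR (NOT 1 OR 1))) -> 0
  row 30 [11110]: (((1 XOR 1) AND (NOT 0 XOR 1)) XOR (1 OR (NOT 1 OR 0))) -> 1
  row 31 [11111]: (((1 XOR 1) AND (NOT 1 XOR 1)) XOR (1 OR (NOT 1 OR 1))) -> 1
Full result column, 4 rows per line (a,b,c fixed per line; d,e runs 00..11 left to right):
  rows 0-3 [a,b,c=000]: 1101  = hex D
  rows 4-7 [a,b,c=001]: 1011  = hex B
  rows 8-11 [a,b,c=010]: 1101  = hex D
  rows 12-15 [a,b,c=011]: 1011  = hex B
  rows 16-19 [a,b,c=100]: 0111  = hex 7
  rows 20-23 [a,b,c=101]: 1011  = hex B
  rows 24-27 [a,b,c=110]: 0111  = hex 7
  rows 28-31 [a,b,c=111]: 1011  = hex B
Output column (row 0 .. row 31) = 11011011110110110111101101111011
Output column grouped in 4s = 1101 1011 1101 1011 0111 1011 0111 1011 = 0xDBDB7B7B
Convert to decimal digit by digit (value = value*16 + digit):
  D -> 13
  13*16 + 11 (B) = 219
  219*16 + 13 (D) = 3517
  3517*16 + 11 (B) = 56283
  56283*16 + 7 = 900535
  900535*16 + 11 (B) = 14408571
  14408571*16 + 7 = 230537143
  230537143*16 + 11 (B) = 3688594299
Decimal = 3688594299

3688594299


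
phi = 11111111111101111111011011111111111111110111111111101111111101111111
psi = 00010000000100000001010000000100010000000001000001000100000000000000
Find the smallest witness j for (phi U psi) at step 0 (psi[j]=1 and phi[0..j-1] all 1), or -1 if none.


(phi U psi) at 0: need smallest j with psi[j]=1 and phi[i]=1 for all i in [0,j).
Scan from step 0:
  step 0: phi=1, psi=0 -> continue
  step 1: phi=1, psi=0 -> continue
  step 2: phi=1, psi=0 -> continue
  step 3: psi=1 and phi held for [0,3) -> witness found
Witness step = 3

3


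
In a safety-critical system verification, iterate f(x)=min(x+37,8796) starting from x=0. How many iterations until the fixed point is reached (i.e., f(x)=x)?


Step 1: x=0, cap=8796, increment=37
Step 2: x grows by 37 each step until capped at 8796; fixed point is x=8796
Step 3: iterations = ceil(8796/37) = 238

238


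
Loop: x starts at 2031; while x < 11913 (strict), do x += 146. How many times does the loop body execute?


Step 1: x goes from 2031 toward 11913 by 146; the body runs while x<11913, so iterations = ceil((bound-start)/step)
Step 2: Distance=9882
Step 3: ceil(9882/146)=68

68


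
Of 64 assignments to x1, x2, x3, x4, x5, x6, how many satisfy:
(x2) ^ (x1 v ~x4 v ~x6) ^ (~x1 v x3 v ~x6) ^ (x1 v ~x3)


CNF with 4 clauses over 6 vars (64 assignments).
An assignment satisfies CNF iff every clause has >=1 true literal.
Check each row (bits = x1,x2,x3,x4,x5,x6; clause T/F shown):
  row 0 [000000]: clauses=FTTT -> 0
  row 1 [000001]: clauses=FTTT -> 0
  row 2 [000010]: clauses=FTTT -> 0
  row 3 [000011]: clauses=FTTT -> 0
  row 4 [000100]: clauses=FTTT -> 0
  (every remaining row is evaluated the same way; all 64 results are listed next)
Full result column, 8 rows per line (x1,x2,x3 fixed per line; x4,x5,x6 runs 000..111 left to right):
  rows 0-7 [x1,x2,x3=000]: 00000000  (ones: 0)
  rows 8-15 [x1,x2,x3=001]: 00000000  (ones: 0)
  rows 16-23 [x1,x2,x3=010]: 11111010  (ones: 6)
  rows 24-31 [x1,x2,x3=011]: 00000000  (ones: 0)
  rows 32-39 [x1,x2,x3=100]: 00000000  (ones: 0)
  rows 40-47 [x1,x2,x3=101]: 00000000  (ones: 0)
  rows 48-55 [x1,x2,x3=110]: 10101010  (ones: 4)
  rows 56-63 [x1,x2,x3=111]: 11111111  (ones: 8)
Satisfying assignments = 0+0+6+0+0+0+4+8 = 18

18


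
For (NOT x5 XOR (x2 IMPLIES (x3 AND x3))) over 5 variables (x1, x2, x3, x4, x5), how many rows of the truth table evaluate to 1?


Formula: (NOT x5 XOR (x2 IMPLIES (x3 AND x3))) over 5 vars (32 rows)
Evaluate each row (x1, x2, x3, x4, x5 as bits, MSB first):
  row 0 [00000]: (NOT 0 XOR (0 IMPLIES (0 AND 0))) -> 0
  row 1 [00001]: (NOT 1 XOR (0 IMPLIES (0 AND 0))) -> 1
  row 2 [00010]: (NOT 0 XOR (0 IMPLIES (0 AND 0))) -> 0
  row 3 [00011]: (NOT 1 XOR (0 IMPLIES (0 AND 0))) -> 1
  row 4 [00100]: (NOT 0 XOR (0 IMPLIES (1 AND 1))) -> 0
  row 5 [00101]: (NOT 1 XOR (0 IMPLIES (1 AND 1))) -> 1
  row 6 [00110]: (NOT 0 XOR (0 IMPLIES (1 AND 1))) -> 0
  row 7 [00111]: (NOT 1 XOR (0 IMPLIES (1 AND 1))) -> 1
  row 8 [01000]: (NOT 0 XOR (1 IMPLIES (0 AND 0))) -> 1
  row 9 [01001]: (NOT 1 XOR (1 IMPLIES (0 AND 0))) -> 0
  row 10 [01010]: (NOT 0 XOR (1 IMPLIES (0 AND 0))) -> 1
  row 11 [01011]: (NOT 1 XOR (1 IMPLIES (0 AND 0))) -> 0
  row 12 [01100]: (NOT 0 XOR (1 IMPLIES (1 AND 1))) -> 0
  row 13 [01101]: (NOT 1 XOR (1 IMPLIES (1 AND 1))) -> 1
  row 14 [01110]: (NOT 0 XOR (1 IMPLIES (1 AND 1))) -> 0
  row 15 [01111]: (NOT 1 XOR (1 IMPLIES (1 AND 1))) -> 1
  row 16 [10000]: (NOT 0 XOR (0 IMPLIES (0 AND 0))) -> 0
  row 17 [10001]: (NOT 1 XOR (0 IMPLIES (0 AND 0))) -> 1
  row 18 [10010]: (NOT 0 XOR (0 IMPLIES (0 AND 0))) -> 0
  row 19 [10011]: (NOT 1 XOR (0 IMPLIES (0 AND 0))) -> 1
  row 20 [10100]: (NOT 0 XOR (0 IMPLIES (1 AND 1))) -> 0
  row 21 [10101]: (NOT 1 XOR (0 IMPLIES (1 AND 1))) -> 1
  row 22 [10110]: (NOT 0 XOR (0 IMPLIES (1 AND 1))) -> 0
  row 23 [10111]: (NOT 1 XOR (0 IMPLIES (1 AND 1))) -> 1
  row 24 [11000]: (NOT 0 XOR (1 IMPLIES (0 AND 0))) -> 1
  row 25 [11001]: (NOT 1 XOR (1 IMPLIES (0 AND 0))) -> 0
  row 26 [11010]: (NOT 0 XOR (1 IMPLIES (0 AND 0))) -> 1
  row 27 [11011]: (NOT 1 XOR (1 IMPLIES (0 AND 0))) -> 0
  row 28 [11100]: (NOT 0 XOR (1 IMPLIES (1 AND 1))) -> 0
  row 29 [11101]: (NOT 1 XOR (1 IMPLIES (1 AND 1))) -> 1
  row 30 [11110]: (NOT 0 XOR (1 IMPLIES (1 AND 1))) -> 0
  row 31 [11111]: (NOT 1 XOR (1 IMPLIES (1 AND 1))) -> 1
Full result column, 8 rows per line (x1,x2 fixed per line; x3,x4,x5 runs 000..111 left to right):
  rows 0-7 [x1,x2=00]: 01010101  (ones: 4)
  rows 8-15 [x1,x2=01]: 10100101  (ones: 4)
  rows 16-23 [x1,x2=10]: 01010101  (ones: 4)
  rows 24-31 [x1,x2=11]: 10100101  (ones: 4)
Count of 1-rows = 4+4+4+4 = 16

16


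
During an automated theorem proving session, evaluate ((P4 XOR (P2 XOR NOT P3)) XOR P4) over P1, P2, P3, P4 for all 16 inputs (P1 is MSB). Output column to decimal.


Formula: ((P4 XOR (P2 XOR NOT P3)) XOR P4) over P1, P2, P3, P4 (16 rows)
Evaluate each row (bits = P1,P2,P3,P4, MSB first):
  row 0 [0000]: ((0 XOR (0 XOR NOT 0)) XOR 0) -> 1
  row 1 [0001]: ((1 XOR (0 XOR NOT 0)) XOR 1) -> 1
  row 2 [0010]: ((0 XOR (0 XOR NOT 1)) XOR 0) -> 0
  row 3 [0011]: ((1 XOR (0 XOR NOT 1)) XOR 1) -> 0
  row 4 [0100]: ((0 XOR (1 XOR NOT 0)) XOR 0) -> 0
  row 5 [0101]: ((1 XOR (1 XOR NOT 0)) XOR 1) -> 0
  row 6 [0110]: ((0 XOR (1 XOR NOT 1)) XOR 0) -> 1
  row 7 [0111]: ((1 XOR (1 XOR NOT 1)) XOR 1) -> 1
  row 8 [1000]: ((0 XOR (0 XOR NOT 0)) XOR 0) -> 1
  row 9 [1001]: ((1 XOR (0 XOR NOT 0)) XOR 1) -> 1
  row 10 [1010]: ((0 XOR (0 XOR NOT 1)) XOR 0) -> 0
  row 11 [1011]: ((1 XOR (0 XOR NOT 1)) XOR 1) -> 0
  row 12 [1100]: ((0 XOR (1 XOR NOT 0)) XOR 0) -> 0
  row 13 [1101]: ((1 XOR (1 XOR NOT 0)) XOR 1) -> 0
  row 14 [1110]: ((0 XOR (1 XOR NOT 1)) XOR 0) -> 1
  row 15 [1111]: ((1 XOR (1 XOR NOT 1)) XOR 1) -> 1
Full result column, 4 rows per line (P1,P2 fixed per line; P3,P4 runs 00..11 left to right):
  rows 0-3 [P1,P2=00]: 1100  = hex C
  rows 4-7 [P1,P2=01]: 0011  = hex 3
  rows 8-11 [P1,P2=10]: 1100  = hex C
  rows 12-15 [P1,P2=11]: 0011  = hex 3
Output column (row 0 .. row 15) = 1100001111000011
Output column grouped in 4s = 1100 0011 1100 0011 = 0xC3C3
Convert to decimal digit by digit (value = value*16 + digit):
  C -> 12
  12*16 + 3 = 195
  195*16 + 12 (C) = 3132
  3132*16 + 3 = 50115
Decimal = 50115

50115


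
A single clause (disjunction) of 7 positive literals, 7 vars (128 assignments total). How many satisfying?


Step 1: Total=2^7=128
Step 2: Unsat when all 7 false: 2^0=1
Step 3: Sat=128-1=127

127


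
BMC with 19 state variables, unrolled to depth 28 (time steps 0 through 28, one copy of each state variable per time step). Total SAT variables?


BMC unrolls to depth k, creating one copy of each state var for steps 0..k.
Step count = 28 + 1 = 29 (steps 0 through 28)
Vars per step = 19
Total = 19 * 29 = 551

551


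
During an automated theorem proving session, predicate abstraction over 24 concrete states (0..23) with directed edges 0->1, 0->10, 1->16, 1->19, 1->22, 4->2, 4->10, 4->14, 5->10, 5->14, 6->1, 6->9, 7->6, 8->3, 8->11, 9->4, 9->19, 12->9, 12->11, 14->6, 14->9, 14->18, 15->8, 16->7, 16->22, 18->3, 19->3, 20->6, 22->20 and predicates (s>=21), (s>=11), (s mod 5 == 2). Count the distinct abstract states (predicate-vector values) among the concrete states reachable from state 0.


BFS from 0:
Concrete reachable: {0, 1, 2, 3, 4, 6, 7, 9, 10, 14, 16, 18, 19, 20, 22}
Abstract via predicates (s>=21), (s>=11), (s mod 5 == 2):
  (0,0,0) <- {0, 1, 3, 4, 6, 9, 10}
  (0,0,1) <- {2, 7}
  (0,1,0) <- {14, 16, 18, 19, 20}
  (1,1,1) <- {22}
Distinct abstract states = 4

4


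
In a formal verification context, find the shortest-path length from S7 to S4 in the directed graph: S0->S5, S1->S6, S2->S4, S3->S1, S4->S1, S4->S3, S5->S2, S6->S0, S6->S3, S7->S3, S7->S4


BFS layer-by-layer from S7:
  dist 0: {S7}
  dist 1: {S3, S4}
  -> S4 reached at distance 1
Shortest path length = 1

1


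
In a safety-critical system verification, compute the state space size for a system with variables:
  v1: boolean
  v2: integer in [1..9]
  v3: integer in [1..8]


State space = product of domain sizes of all variables.
Domain sizes:
  v1 (boolean): 2
  v2 (integer in [1..9]): 9
  v3 (integer in [1..8]): 8
Product = 2 * 9 * 8 = 144

144


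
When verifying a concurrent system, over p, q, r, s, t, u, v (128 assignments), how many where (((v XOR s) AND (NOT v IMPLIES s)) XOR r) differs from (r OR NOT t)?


F1 = (((v XOR s) AND (NOT v IMPLIES s)) XOR r)
F2 = (r OR NOT t)
Evaluate both on each of 128 rows (bits = p,q,r,s,t,u,v):
  row 0 [0000000]: F1=0 F2=1 (differ) -> 1
  row 1 [0000001]: F1=1 F2=1 -> 0
  row 2 [0000010]: F1=0 F2=1 (differ) -> 1
  row 3 [0000011]: F1=1 F2=1 -> 0
  row 4 [0000100]: F1=0 F2=0 -> 0
  (every remaining row is evaluated the same way; all 128 results are listed next)
Full result column, 8 rows per line (p,q,r,s fixed per line; t,u,v runs 000..111 left to right):
  rows 0-7 [p,q,r,s=0000]: 10100101  (ones: 4)
  rows 8-15 [p,q,r,s=0001]: 01011010  (ones: 4)
  rows 16-23 [p,q,r,s=0010]: 01010101  (ones: 4)
  rows 24-31 [p,q,r,s=0011]: 10101010  (ones: 4)
  rows 32-39 [p,q,r,s=0100]: 10100101  (ones: 4)
  rows 40-47 [p,q,r,s=0101]: 01011010  (ones: 4)
  rows 48-55 [p,q,r,s=0110]: 01010101  (ones: 4)
  rows 56-63 [p,q,r,s=0111]: 10101010  (ones: 4)
  rows 64-71 [p,q,r,s=1000]: 10100101  (ones: 4)
  rows 72-79 [p,q,r,s=1001]: 01011010  (ones: 4)
  rows 80-87 [p,q,r,s=1010]: 01010101  (ones: 4)
  rows 88-95 [p,q,r,s=1011]: 10101010  (ones: 4)
  rows 96-103 [p,q,r,s=1100]: 10100101  (ones: 4)
  rows 104-111 [p,q,r,s=1101]: 01011010  (ones: 4)
  rows 112-119 [p,q,r,s=1110]: 01010101  (ones: 4)
  rows 120-127 [p,q,r,s=1111]: 10101010  (ones: 4)
Disagreements = 4+4+4+4+4+4+4+4+4+4+4+4+4+4+4+4 = 64

64


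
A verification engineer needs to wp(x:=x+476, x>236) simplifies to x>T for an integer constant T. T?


Formula: wp(x:=E, P) = P[E/x] (substitute E for x in postcondition)
Step 1: Postcondition: x>236
Step 2: Substitute x+476 for x: x+476>236
Step 3: Solve for x: x > 236-476 = -240

-240


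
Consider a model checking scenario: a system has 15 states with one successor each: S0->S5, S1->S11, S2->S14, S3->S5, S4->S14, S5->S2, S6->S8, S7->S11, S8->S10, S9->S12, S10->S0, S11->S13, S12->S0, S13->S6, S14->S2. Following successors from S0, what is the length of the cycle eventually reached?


Trace from S0 until a state repeats:
  S0 -> S5 -> S2 -> S14 -> S2
S2 first seen at step 2, revisited at step 4.
Cycle length = 4 - 2 = 2

2


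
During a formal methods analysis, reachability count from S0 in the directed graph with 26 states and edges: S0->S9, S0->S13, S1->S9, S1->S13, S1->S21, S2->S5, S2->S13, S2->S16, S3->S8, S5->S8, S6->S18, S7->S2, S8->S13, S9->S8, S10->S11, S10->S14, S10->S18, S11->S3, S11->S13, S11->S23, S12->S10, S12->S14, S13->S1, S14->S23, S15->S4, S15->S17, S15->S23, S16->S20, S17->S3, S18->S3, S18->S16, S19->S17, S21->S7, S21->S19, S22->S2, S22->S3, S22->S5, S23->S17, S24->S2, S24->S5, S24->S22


BFS from S0:
  layer 0: {S0}
  layer 1: {S9, S13}
  layer 2: {S1, S8}
  layer 3: {S21}
  layer 4: {S7, S19}
  layer 5: {S2, S17}
  layer 6: {S3, S5, S16}
  layer 7: {S20}
Reachable set: {S0, S1, S2, S3, S5, S7, S8, S9, S13, S16, S17, S19, S20, S21}
Count = 14

14


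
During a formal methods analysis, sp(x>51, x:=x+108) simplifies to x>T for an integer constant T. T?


Formula: sp(P, x:=E) = exists old_x. (x = E[old_x/x]) AND P[old_x/x] (old_x is the value of x before the assignment; eliminate old_x by solving x = E[old_x/x] for old_x)
Step 1: Precondition P: x>51, i.e. old_x > 51
Step 2: Assignment gives x = old_x + 108, so old_x = x - 108
Step 3: Substitute into P: x - 108 > 51
Step 4: Simplify: x > 51+108 = 159

159


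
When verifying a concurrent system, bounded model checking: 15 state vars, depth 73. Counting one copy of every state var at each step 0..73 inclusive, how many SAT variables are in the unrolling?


BMC unrolls to depth k, creating one copy of each state var for steps 0..k.
Step count = 73 + 1 = 74 (steps 0 through 73)
Vars per step = 15
Total = 15 * 74 = 1110

1110


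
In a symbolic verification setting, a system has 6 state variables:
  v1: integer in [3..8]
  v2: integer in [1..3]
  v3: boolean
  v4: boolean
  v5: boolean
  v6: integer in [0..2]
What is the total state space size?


State space = product of domain sizes of all variables.
Domain sizes:
  v1 (integer in [3..8]): 6
  v2 (integer in [1..3]): 3
  v3 (boolean): 2
  v4 (boolean): 2
  v5 (boolean): 2
  v6 (integer in [0..2]): 3
Product = 6 * 3 * 2 * 2 * 2 * 3 = 432

432


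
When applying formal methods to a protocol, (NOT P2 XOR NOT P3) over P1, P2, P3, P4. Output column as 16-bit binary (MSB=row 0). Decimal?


Formula: (NOT P2 XOR NOT P3) over P1, P2, P3, P4 (16 rows)
Evaluate each row (bits = P1,P2,P3,P4, MSB first):
  row 0 [0000]: (NOT 0 XOR NOT 0) -> 0
  row 1 [0001]: (NOT 0 XOR NOT 0) -> 0
  row 2 [0010]: (NOT 0 XOR NOT 1) -> 1
  row 3 [0011]: (NOT 0 XOR NOT 1) -> 1
  row 4 [0100]: (NOT 1 XOR NOT 0) -> 1
  row 5 [0101]: (NOT 1 XOR NOT 0) -> 1
  row 6 [0110]: (NOT 1 XOR NOT 1) -> 0
  row 7 [0111]: (NOT 1 XOR NOT 1) -> 0
  row 8 [1000]: (NOT 0 XOR NOT 0) -> 0
  row 9 [1001]: (NOT 0 XOR NOT 0) -> 0
  row 10 [1010]: (NOT 0 XOR NOT 1) -> 1
  row 11 [1011]: (NOT 0 XOR NOT 1) -> 1
  row 12 [1100]: (NOT 1 XOR NOT 0) -> 1
  row 13 [1101]: (NOT 1 XOR NOT 0) -> 1
  row 14 [1110]: (NOT 1 XOR NOT 1) -> 0
  row 15 [1111]: (NOT 1 XOR NOT 1) -> 0
Full result column, 4 rows per line (P1,P2 fixed per line; P3,P4 runs 00..11 left to right):
  rows 0-3 [P1,P2=00]: 0011  = hex 3
  rows 4-7 [P1,P2=01]: 1100  = hex C
  rows 8-11 [P1,P2=10]: 0011  = hex 3
  rows 12-15 [P1,P2=11]: 1100  = hex C
Output column (row 0 .. row 15) = 0011110000111100
Output column grouped in 4s = 0011 1100 0011 1100 = 0x3C3C
Convert to decimal digit by digit (value = value*16 + digit):
  3 -> 3
  3*16 + 12 (C) = 60
  60*16 + 3 = 963
  963*16 + 12 (C) = 15420
Decimal = 15420

15420


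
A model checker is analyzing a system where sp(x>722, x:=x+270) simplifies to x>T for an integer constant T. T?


Formula: sp(P, x:=E) = exists old_x. (x = E[old_x/x]) AND P[old_x/x] (old_x is the value of x before the assignment; eliminate old_x by solving x = E[old_x/x] for old_x)
Step 1: Precondition P: x>722, i.e. old_x > 722
Step 2: Assignment gives x = old_x + 270, so old_x = x - 270
Step 3: Substitute into P: x - 270 > 722
Step 4: Simplify: x > 722+270 = 992

992


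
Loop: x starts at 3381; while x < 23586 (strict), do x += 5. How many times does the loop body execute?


Step 1: x goes from 3381 toward 23586 by 5; the body runs while x<23586, so iterations = ceil((bound-start)/step)
Step 2: Distance=20205
Step 3: ceil(20205/5)=4041

4041


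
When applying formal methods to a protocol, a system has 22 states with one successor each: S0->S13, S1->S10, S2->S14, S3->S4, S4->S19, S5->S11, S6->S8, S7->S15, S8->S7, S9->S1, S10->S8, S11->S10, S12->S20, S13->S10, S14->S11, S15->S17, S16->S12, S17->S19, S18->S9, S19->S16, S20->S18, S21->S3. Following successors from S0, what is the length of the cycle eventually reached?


Trace from S0 until a state repeats:
  S0 -> S13 -> S10 -> S8 -> S7 -> S15 -> S17 -> S19 -> S16 -> S12 -> S20 -> S18 -> S9 -> S1 -> S10
S10 first seen at step 2, revisited at step 14.
Cycle length = 14 - 2 = 12

12


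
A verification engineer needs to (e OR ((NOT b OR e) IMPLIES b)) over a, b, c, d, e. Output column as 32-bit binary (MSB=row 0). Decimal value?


Formula: (e OR ((NOT b OR e) IMPLIES b)) over a, b, c, d, e (32 rows)
Evaluate each row (bits = a,b,c,d,e, MSB first):
  row 0 [00000]: (0 OR ((NOT 0 OR 0) IMPLIES 0)) -> 0
  row 1 [00001]: (1 OR ((NOT 0 OR 1) IMPLIES 0)) -> 1
  row 2 [00010]: (0 OR ((NOT 0 OR 0) IMPLIES 0)) -> 0
  row 3 [00011]: (1 OR ((NOT 0 OR 1) IMPLIES 0)) -> 1
  row 4 [00100]: (0 OR ((NOT 0 OR 0) IMPLIES 0)) -> 0
  row 5 [00101]: (1 OR ((NOT 0 OR 1) IMPLIES 0)) -> 1
  row 6 [00110]: (0 OR ((NOT 0 OR 0) IMPLIES 0)) -> 0
  row 7 [00111]: (1 OR ((NOT 0 OR 1) IMPLIES 0)) -> 1
  row 8 [01000]: (0 OR ((NOT 1 OR 0) IMPLIES 1)) -> 1
  row 9 [01001]: (1 OR ((NOT 1 OR 1) IMPLIES 1)) -> 1
  row 10 [01010]: (0 OR ((NOT 1 OR 0) IMPLIES 1)) -> 1
  row 11 [01011]: (1 OR ((NOT 1 OR 1) IMPLIES 1)) -> 1
  row 12 [01100]: (0 OR ((NOT 1 OR 0) IMPLIES 1)) -> 1
  row 13 [01101]: (1 OR ((NOT 1 OR 1) IMPLIES 1)) -> 1
  row 14 [01110]: (0 OR ((NOT 1 OR 0) IMPLIES 1)) -> 1
  row 15 [01111]: (1 OR ((NOT 1 OR 1) IMPLIES 1)) -> 1
  row 16 [10000]: (0 OR ((NOT 0 OR 0) IMPLIES 0)) -> 0
  row 17 [10001]: (1 OR ((NOT 0 OR 1) IMPLIES 0)) -> 1
  row 18 [10010]: (0 OR ((NOT 0 OR 0) IMPLIES 0)) -> 0
  row 19 [10011]: (1 OR ((NOT 0 OR 1) IMPLIES 0)) -> 1
  row 20 [10100]: (0 OR ((NOT 0 OR 0) IMPLIES 0)) -> 0
  row 21 [10101]: (1 OR ((NOT 0 OR 1) IMPLIES 0)) -> 1
  row 22 [10110]: (0 OR ((NOT 0 OR 0) IMPLIES 0)) -> 0
  row 23 [10111]: (1 OR ((NOT 0 OR 1) IMPLIES 0)) -> 1
  row 24 [11000]: (0 OR ((NOT 1 OR 0) IMPLIES 1)) -> 1
  row 25 [11001]: (1 OR ((NOT 1 OR 1) IMPLIES 1)) -> 1
  row 26 [11010]: (0 OR ((NOT 1 OR 0) IMPLIES 1)) -> 1
  row 27 [11011]: (1 OR ((NOT 1 OR 1) IMPLIES 1)) -> 1
  row 28 [11100]: (0 OR ((NOT 1 OR 0) IMPLIES 1)) -> 1
  row 29 [11101]: (1 OR ((NOT 1 OR 1) IMPLIES 1)) -> 1
  row 30 [11110]: (0 OR ((NOT 1 OR 0) IMPLIES 1)) -> 1
  row 31 [11111]: (1 OR ((NOT 1 OR 1) IMPLIES 1)) -> 1
Full result column, 4 rows per line (a,b,c fixed per line; d,e runs 00..11 left to right):
  rows 0-3 [a,b,c=000]: 0101  = hex 5
  rows 4-7 [a,b,c=001]: 0101  = hex 5
  rows 8-11 [a,b,c=010]: 1111  = hex F
  rows 12-15 [a,b,c=011]: 1111  = hex F
  rows 16-19 [a,b,c=100]: 0101  = hex 5
  rows 20-23 [a,b,c=101]: 0101  = hex 5
  rows 24-27 [a,b,c=110]: 1111  = hex F
  rows 28-31 [a,b,c=111]: 1111  = hex F
Output column (row 0 .. row 31) = 01010101111111110101010111111111
Output column grouped in 4s = 0101 0101 1111 1111 0101 0101 1111 1111 = 0x55FF55FF
Convert to decimal digit by digit (value = value*16 + digit):
  5 -> 5
  5*16 + 5 = 85
  85*16 + 15 (F) = 1375
  1375*16 + 15 (F) = 22015
  22015*16 + 5 = 352245
  352245*16 + 5 = 5635925
  5635925*16 + 15 (F) = 90174815
  90174815*16 + 15 (F) = 1442797055
Decimal = 1442797055

1442797055
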